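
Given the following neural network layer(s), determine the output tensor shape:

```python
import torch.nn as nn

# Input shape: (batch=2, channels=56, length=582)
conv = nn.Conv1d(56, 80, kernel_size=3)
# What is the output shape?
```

Input: (2, 56, 582) -> Output: (2, 80, 580)

Answer: (2, 80, 580)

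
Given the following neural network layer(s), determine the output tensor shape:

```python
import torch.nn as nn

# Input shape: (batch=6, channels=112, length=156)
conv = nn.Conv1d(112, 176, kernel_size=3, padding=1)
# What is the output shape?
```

Input: (6, 112, 156) -> Output: (6, 176, 156)

Answer: (6, 176, 156)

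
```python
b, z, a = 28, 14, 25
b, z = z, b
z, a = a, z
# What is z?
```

Trace:
`b, z, a = 28, 14, 25` → b = 28; z = 14; a = 25
`b, z = z, b` → b = 14; z = 28
`z, a = a, z` → z = 25; a = 28
So z = 25

Answer: 25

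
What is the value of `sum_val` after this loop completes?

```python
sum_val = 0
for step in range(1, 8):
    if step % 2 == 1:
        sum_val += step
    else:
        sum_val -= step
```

Add odd, subtract even
`sum_val` takes the values: 0 → 1 → -1 → 2 → -2 → 3 → -3 → 4

Answer: 4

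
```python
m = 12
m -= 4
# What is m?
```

Trace:
`m = 12` → m = 12
`m -= 4` → m = 8
So m = 8

Answer: 8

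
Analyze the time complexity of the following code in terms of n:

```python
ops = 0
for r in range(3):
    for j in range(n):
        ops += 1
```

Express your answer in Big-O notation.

Each loop level contributes: 1 × n. Multiplying the contributions gives O(n).

Answer: O(n)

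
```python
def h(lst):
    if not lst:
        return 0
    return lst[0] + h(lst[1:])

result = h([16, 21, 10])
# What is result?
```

16 + 21 + 10 + 0 = 47

Answer: 47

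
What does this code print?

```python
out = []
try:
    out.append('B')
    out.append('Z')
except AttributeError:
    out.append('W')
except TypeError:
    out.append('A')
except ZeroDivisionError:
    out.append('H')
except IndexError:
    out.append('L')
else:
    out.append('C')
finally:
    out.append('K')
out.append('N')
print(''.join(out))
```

Execution trace: 'B' (try body) → 'Z' (try body, no exception) → 'C' (else) → 'K' (finally) → 'N' (after the try/except). Output: BZCKN

Answer: BZCKN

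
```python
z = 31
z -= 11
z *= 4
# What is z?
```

Trace:
`z = 31` → z = 31
`z -= 11` → z = 20
`z *= 4` → z = 80
So z = 80

Answer: 80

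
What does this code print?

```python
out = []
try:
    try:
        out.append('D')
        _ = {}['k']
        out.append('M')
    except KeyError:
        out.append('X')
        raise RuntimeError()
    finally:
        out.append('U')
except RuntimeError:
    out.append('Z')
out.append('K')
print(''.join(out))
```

Execution trace: 'D' (inner try body) → 'X' (inner except KeyError) → 'U' (inner finally) → 'Z' (outer except RuntimeError) → 'K' (after the try/except). Output: DXUZK

Answer: DXUZK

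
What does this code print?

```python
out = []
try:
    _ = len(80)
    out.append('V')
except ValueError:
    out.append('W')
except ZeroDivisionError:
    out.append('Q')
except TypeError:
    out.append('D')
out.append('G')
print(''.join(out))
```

Execution trace: 'D' (except TypeError) → 'G' (after the try/except). Output: DG

Answer: DG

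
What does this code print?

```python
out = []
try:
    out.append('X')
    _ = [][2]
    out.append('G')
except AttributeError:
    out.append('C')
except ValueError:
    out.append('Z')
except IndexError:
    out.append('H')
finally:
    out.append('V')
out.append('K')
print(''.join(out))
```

Execution trace: 'X' (try body) → 'H' (except IndexError) → 'V' (finally) → 'K' (after the try/except). Output: XHVK

Answer: XHVK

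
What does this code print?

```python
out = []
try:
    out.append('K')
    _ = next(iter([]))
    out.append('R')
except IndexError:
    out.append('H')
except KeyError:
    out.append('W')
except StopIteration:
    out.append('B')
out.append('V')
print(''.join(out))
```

Execution trace: 'K' (try body) → 'B' (except StopIteration) → 'V' (after the try/except). Output: KBV

Answer: KBV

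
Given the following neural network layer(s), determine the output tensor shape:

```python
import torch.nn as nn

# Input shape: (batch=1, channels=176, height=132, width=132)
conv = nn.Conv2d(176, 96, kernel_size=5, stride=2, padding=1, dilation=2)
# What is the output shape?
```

Input: (1, 176, 132, 132) -> Output: (1, 96, 63, 63)

Answer: (1, 96, 63, 63)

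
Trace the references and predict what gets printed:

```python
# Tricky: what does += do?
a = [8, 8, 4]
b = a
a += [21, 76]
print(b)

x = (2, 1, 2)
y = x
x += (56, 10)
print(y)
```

Key concept: += behavior differs for mutable vs immutable.
Step by step:
`a = [8, 8, 4]` → a = [8, 8, 4]
`b = a` → b = [8, 8, 4] (same object as a)
`a += [21, 76]` → a = [8, 8, 4, 21, 76] (same object as b); b = [8, 8, 4, 21, 76] (same object as a)
`print(b)` → prints [8, 8, 4, 21, 76]
`x = (2, 1, 2)` → x = (2, 1, 2)
`y = x` → y = (2, 1, 2)
`x += (56, 10)` → x = (2, 1, 2, 56, 10)
`print(y)` → prints (2, 1, 2)

Answer:
[8, 8, 4, 21, 76]
(2, 1, 2)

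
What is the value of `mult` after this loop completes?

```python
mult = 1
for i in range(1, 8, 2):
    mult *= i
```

Product of 1, 3, 5, ... up to 7
`mult` takes the values: 1 → 3 → 15 → 105

Answer: 105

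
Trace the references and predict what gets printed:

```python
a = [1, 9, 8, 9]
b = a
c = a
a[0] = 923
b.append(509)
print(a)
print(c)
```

Key concept: multiple aliases.
Step by step:
`a = [1, 9, 8, 9]` → a = [1, 9, 8, 9]
`b = a` → b = [1, 9, 8, 9] (same object as a)
`c = a` → c = [1, 9, 8, 9] (same object as a, b)
`a[0] = 923` → a = [923, 9, 8, 9] (same object as b, c); b = [923, 9, 8, 9] (same object as a, c); c = [923, 9, 8, 9] (same object as a, b)
`b.append(509)` → a = [923, 9, 8, 9, 509] (same object as b, c); b = [923, 9, 8, 9, 509] (same object as a, c); c = [923, 9, 8, 9, 509] (same object as a, b)
`print(a)` → prints [923, 9, 8, 9, 509]
`print(c)` → prints [923, 9, 8, 9, 509]

Answer:
[923, 9, 8, 9, 509]
[923, 9, 8, 9, 509]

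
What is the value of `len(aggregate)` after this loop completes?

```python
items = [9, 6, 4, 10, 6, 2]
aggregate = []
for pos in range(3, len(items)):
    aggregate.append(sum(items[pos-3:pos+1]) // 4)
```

Number of 4-element averages
`aggregate` takes the values: [] → [7] → [7, 6] → [7, 6, 5]
So `len(aggregate)` = 3

Answer: 3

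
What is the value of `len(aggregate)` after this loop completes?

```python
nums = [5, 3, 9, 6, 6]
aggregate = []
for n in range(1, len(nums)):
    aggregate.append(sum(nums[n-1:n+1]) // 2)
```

Number of 2-element averages
`aggregate` takes the values: [] → [4] → [4, 6] → [4, 6, 7] → [4, 6, 7, 6]
So `len(aggregate)` = 4

Answer: 4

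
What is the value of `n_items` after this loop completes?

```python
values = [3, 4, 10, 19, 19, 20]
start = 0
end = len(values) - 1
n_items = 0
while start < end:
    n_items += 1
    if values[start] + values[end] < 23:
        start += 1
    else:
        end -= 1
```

Steps to find pair summing to 23
`n_items` takes the values: 0 → 1 → 2 → 3 → 4 → 5

Answer: 5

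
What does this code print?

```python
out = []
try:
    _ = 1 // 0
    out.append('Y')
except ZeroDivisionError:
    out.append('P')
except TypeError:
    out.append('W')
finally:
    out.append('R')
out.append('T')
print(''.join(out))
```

Execution trace: 'P' (except ZeroDivisionError) → 'R' (finally) → 'T' (after the try/except). Output: PRT

Answer: PRT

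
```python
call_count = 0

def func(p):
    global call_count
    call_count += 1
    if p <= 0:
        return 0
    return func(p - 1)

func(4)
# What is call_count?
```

Linear recursion stepping by 1: 5 calls from p=4 down to ≤0.

Answer: 5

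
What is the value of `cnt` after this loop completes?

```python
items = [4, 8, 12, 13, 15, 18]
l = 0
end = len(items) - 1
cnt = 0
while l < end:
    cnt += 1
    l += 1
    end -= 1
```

Iterations until pointers meet (list length 6)
`cnt` takes the values: 0 → 1 → 2 → 3

Answer: 3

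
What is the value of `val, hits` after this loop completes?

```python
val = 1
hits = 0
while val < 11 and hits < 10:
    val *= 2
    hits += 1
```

Double until >= 11 or 10 iterations
`val, hits` takes the values: (1, 0) → (2, 0) → (2, 1) → (4, 1) → (4, 2) → (8, 2) → (8, 3) → (16, 3) → (16, 4)

Answer: 16, 4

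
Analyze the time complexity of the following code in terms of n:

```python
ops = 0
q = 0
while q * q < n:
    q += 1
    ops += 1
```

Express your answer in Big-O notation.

Each loop level contributes: √n. Multiplying the contributions gives O(√n).

Answer: O(√n)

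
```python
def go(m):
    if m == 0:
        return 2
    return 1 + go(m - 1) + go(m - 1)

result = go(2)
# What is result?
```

go(m) = 1 + 2·go(m-1), go(0)=2. Closed form: (2+1)·2^2 - 1 = 11.

Answer: 11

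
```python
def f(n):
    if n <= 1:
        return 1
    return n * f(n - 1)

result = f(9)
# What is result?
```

f(9) = 9 * 8 * 7 * 6 * 5 * 4 * 3 * 2 * 1 = 362880

Answer: 362880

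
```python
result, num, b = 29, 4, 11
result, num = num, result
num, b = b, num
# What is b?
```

Trace:
`result, num, b = 29, 4, 11` → result = 29; num = 4; b = 11
`result, num = num, result` → result = 4; num = 29
`num, b = b, num` → num = 11; b = 29
So b = 29

Answer: 29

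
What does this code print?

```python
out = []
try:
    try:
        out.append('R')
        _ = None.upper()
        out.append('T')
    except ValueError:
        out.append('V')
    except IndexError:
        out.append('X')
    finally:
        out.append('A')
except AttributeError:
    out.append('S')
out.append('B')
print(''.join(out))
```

Execution trace: 'R' (inner try body) → 'A' (inner finally) → 'S' (outer except AttributeError) → 'B' (after the try/except). Output: RASB

Answer: RASB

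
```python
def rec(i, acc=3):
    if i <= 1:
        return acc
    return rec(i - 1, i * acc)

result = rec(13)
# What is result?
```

Accumulator trace (n, acc): (13, 3) -> (12, 39) -> (11, 468) -> (10, 5148) -> (9, 51480) -> (8, 463320) -> (7, 3706560) -> (6, 25945920) -> (5, 155675520) -> (4, 778377600) -> (3, 3113510400) -> (2, 9340531200) -> (1, 18681062400) -> return 18681062400

Answer: 18681062400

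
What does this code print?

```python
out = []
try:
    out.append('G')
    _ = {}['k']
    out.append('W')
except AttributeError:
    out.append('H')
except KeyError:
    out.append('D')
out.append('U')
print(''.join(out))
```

Execution trace: 'G' (try body) → 'D' (except KeyError) → 'U' (after the try/except). Output: GDU

Answer: GDU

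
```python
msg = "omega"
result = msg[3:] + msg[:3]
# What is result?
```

Trace:
`msg = "omega"` → msg = 'omega'
`result = msg[3:] + msg[:3]` → result = 'gaome'
So result = 'gaome'

Answer: 'gaome'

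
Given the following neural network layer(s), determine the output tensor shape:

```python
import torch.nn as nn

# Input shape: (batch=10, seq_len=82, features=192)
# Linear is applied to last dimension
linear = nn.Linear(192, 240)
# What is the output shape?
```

Input: (10, 82, 192) -> Output: (10, 82, 240)

Answer: (10, 82, 240)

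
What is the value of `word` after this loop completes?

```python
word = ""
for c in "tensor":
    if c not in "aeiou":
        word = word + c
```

Remove vowels from 'tensor'
`word` takes the values: "" → "t" → "tn" → "tns" → "tnsr"

Answer: "tnsr"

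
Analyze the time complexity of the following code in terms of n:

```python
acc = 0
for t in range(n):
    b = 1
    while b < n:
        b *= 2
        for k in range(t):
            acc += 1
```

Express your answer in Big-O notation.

Each loop level contributes: n × log n × n. Multiplying the contributions gives O(n^2 log n).

Answer: O(n^2 log n)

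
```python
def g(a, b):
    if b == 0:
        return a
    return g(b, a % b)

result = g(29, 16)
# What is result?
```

g(29, 16) -> g(16, 13) -> g(13, 3) -> g(3, 1) -> g(1, 0) -> 1

Answer: 1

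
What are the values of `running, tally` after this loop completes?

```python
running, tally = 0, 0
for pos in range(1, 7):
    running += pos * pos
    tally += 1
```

Sum of squares and count
`running, tally` takes the values: (0, 0) → (1, 0) → (1, 1) → (5, 1) → (5, 2) → (14, 2) → (14, 3) → (30, 3) → (30, 4) → (55, 4) → (55, 5) → (91, 5) → (91, 6)

Answer: 91, 6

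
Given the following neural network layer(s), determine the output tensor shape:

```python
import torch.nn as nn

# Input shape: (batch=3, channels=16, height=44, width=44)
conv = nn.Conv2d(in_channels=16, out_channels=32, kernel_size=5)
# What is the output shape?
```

Input: (3, 16, 44, 44) -> Output: (3, 32, 40, 40)

Answer: (3, 32, 40, 40)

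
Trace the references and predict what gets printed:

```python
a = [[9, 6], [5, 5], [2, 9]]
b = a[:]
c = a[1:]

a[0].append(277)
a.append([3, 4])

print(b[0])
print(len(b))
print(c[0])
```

Key concept: slice with nested mutation.
Step by step:
`a = [[9, 6], [5, 5], [2, 9]]` → a = [[9, 6], [5, 5], [2, 9]]
`b = a[:]` → b = [[9, 6], [5, 5], [2, 9]]
`c = a[1:]` → c = [[5, 5], [2, 9]]
`a[0].append(277)` → a = [[9, 6, 277], [5, 5], [2, 9]]; b = [[9, 6, 277], [5, 5], [2, 9]]
`a.append([3, 4])` → a = [[9, 6, 277], [5, 5], [2, 9], [3, 4]]
`print(b[0])` → prints [9, 6, 277]
`print(len(b))` → prints 3
`print(c[0])` → prints [5, 5]

Answer:
[9, 6, 277]
3
[5, 5]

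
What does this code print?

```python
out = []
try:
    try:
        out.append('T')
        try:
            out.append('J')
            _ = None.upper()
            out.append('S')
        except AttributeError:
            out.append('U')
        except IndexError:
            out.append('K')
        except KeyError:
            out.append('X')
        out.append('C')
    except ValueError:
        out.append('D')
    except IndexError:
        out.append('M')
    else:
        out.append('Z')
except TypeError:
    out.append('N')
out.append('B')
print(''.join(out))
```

Execution trace: 'T' (try body) → 'J' (inner try body) → 'U' (inner except AttributeError) → 'C' (try body, no exception) → 'Z' (else) → 'B' (after the try/except). Output: TJUCZB

Answer: TJUCZB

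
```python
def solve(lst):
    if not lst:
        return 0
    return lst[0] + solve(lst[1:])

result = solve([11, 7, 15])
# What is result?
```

11 + 7 + 15 + 0 = 33

Answer: 33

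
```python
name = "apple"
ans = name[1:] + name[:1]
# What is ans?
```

Trace:
`name = "apple"` → name = 'apple'
`ans = name[1:] + name[:1]` → ans = 'pplea'
So ans = 'pplea'

Answer: 'pplea'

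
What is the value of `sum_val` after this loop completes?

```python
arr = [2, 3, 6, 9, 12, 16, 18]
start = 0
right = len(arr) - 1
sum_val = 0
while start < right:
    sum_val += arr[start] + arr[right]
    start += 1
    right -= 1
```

Sum of pairs from ends
`sum_val` takes the values: 0 → 20 → 39 → 57

Answer: 57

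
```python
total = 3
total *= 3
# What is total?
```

Trace:
`total = 3` → total = 3
`total *= 3` → total = 9
So total = 9

Answer: 9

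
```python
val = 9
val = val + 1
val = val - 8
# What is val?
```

Trace:
`val = 9` → val = 9
`val = val + 1` → val = 10
`val = val - 8` → val = 2
So val = 2

Answer: 2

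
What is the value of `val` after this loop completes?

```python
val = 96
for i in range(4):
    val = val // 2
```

Halve 4 times: 96 // 2^4 = 6
`val` takes the values: 96 → 48 → 24 → 12 → 6

Answer: 6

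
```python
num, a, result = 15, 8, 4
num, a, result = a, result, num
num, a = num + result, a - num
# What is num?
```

Trace:
`num, a, result = 15, 8, 4` → num = 15; a = 8; result = 4
`num, a, result = a, result, num` → num = 8; a = 4; result = 15
`num, a = num + result, a - num` → num = 23; a = -4
So num = 23

Answer: 23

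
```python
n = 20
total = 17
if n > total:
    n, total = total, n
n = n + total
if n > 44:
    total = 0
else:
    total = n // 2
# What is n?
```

Trace:
`n = 20` → n = 20
`total = 17` → total = 17
`if n > total: ...` → n > total is True → n = 17; total = 20
`n = n + total` → n = 37
`if n > 44: ...` → n > 44 is False, take else branch → total = 18
So n = 37

Answer: 37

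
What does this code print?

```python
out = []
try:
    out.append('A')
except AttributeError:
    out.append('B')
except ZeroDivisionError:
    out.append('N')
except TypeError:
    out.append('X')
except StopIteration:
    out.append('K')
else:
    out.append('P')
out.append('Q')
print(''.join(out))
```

Execution trace: 'A' (try body, no exception) → 'P' (else) → 'Q' (after the try/except). Output: APQ

Answer: APQ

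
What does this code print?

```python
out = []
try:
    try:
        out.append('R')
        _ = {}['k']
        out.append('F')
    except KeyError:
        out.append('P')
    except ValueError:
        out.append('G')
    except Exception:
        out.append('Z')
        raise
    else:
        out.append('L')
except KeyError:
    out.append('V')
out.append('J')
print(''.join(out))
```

Execution trace: 'R' (try body) → 'P' (except KeyError) → 'J' (after the try/except). Output: RPJ

Answer: RPJ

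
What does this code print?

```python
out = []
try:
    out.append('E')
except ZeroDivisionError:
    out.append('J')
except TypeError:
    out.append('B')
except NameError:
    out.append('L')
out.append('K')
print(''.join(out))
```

Execution trace: 'E' (try body, no exception) → 'K' (after the try/except). Output: EK

Answer: EK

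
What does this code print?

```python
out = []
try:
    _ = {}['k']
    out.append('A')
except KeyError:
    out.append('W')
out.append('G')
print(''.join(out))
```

Execution trace: 'W' (except KeyError) → 'G' (after the try/except). Output: WG

Answer: WG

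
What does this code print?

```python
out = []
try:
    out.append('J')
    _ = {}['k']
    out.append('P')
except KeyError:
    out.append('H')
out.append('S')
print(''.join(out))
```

Execution trace: 'J' (try body) → 'H' (except KeyError) → 'S' (after the try/except). Output: JHS

Answer: JHS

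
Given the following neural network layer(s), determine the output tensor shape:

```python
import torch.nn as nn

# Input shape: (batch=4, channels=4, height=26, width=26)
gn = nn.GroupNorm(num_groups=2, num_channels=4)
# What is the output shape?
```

Input: (4, 4, 26, 26) -> Output: (4, 4, 26, 26)

Answer: (4, 4, 26, 26)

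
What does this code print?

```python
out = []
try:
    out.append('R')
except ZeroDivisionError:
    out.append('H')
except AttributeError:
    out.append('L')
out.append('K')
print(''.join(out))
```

Execution trace: 'R' (try body, no exception) → 'K' (after the try/except). Output: RK

Answer: RK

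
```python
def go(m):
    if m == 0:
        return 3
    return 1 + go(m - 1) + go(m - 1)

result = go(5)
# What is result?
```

go(m) = 1 + 2·go(m-1), go(0)=3. Closed form: (3+1)·2^5 - 1 = 127.

Answer: 127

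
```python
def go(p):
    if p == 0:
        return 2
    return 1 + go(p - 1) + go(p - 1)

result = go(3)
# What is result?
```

go(p) = 1 + 2·go(p-1), go(0)=2. Closed form: (2+1)·2^3 - 1 = 23.

Answer: 23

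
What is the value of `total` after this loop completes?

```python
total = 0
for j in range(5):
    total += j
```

Sum of 0 to 4 = 10
`total` takes the values: 0 → 1 → 3 → 6 → 10

Answer: 10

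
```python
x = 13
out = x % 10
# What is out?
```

Trace:
`x = 13` → x = 13
`out = x % 10` → out = 3
So out = 3

Answer: 3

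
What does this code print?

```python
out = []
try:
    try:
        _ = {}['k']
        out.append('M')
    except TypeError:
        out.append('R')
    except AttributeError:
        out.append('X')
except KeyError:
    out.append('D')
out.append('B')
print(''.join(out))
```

Execution trace: 'D' (outer except KeyError) → 'B' (after the try/except). Output: DB

Answer: DB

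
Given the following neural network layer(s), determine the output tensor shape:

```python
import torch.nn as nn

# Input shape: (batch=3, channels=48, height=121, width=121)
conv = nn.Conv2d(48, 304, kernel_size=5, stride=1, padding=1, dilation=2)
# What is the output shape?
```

Input: (3, 48, 121, 121) -> Output: (3, 304, 115, 115)

Answer: (3, 304, 115, 115)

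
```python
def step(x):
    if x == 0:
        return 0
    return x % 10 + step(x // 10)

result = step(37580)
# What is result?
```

Sum of digits of 37580: 0 + 8 + 5 + 7 + 3 = 23

Answer: 23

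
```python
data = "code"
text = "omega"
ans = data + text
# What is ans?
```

Trace:
`data = "code"` → data = 'code'
`text = "omega"` → text = 'omega'
`ans = data + text` → ans = 'codeomega'
So ans = 'codeomega'

Answer: 'codeomega'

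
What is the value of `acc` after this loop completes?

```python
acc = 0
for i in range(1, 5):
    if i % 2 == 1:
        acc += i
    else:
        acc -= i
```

Add odd, subtract even
`acc` takes the values: 0 → 1 → -1 → 2 → -2

Answer: -2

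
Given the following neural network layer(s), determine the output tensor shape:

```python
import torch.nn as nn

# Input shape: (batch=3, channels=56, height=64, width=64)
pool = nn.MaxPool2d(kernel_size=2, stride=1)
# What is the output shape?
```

Input: (3, 56, 64, 64) -> Output: (3, 56, 63, 63)

Answer: (3, 56, 63, 63)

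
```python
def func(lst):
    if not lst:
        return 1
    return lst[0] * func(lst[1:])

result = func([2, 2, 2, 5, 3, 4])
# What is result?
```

Product over [2, 2, 2, 5, 3, 4] = 2 * 2 * 2 * 5 * 3 * 4 = 480

Answer: 480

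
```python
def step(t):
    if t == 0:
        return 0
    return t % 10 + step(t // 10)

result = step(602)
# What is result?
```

Sum of digits of 602: 2 + 0 + 6 = 8

Answer: 8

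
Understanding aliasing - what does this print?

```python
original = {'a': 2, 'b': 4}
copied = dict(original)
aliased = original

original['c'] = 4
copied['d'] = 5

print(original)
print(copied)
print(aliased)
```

Key concept: dict() creates copy, assignment creates alias.
Step by step:
`original = {'a': 2, 'b': 4}` → original = {'a': 2, 'b': 4}
`copied = dict(original)` → copied = {'a': 2, 'b': 4}
`aliased = original` → aliased = {'a': 2, 'b': 4} (same object as original)
`original['c'] = 4` → original = {'a': 2, 'b': 4, 'c': 4} (same object as aliased); aliased = {'a': 2, 'b': 4, 'c': 4} (same object as original)
`copied['d'] = 5` → copied = {'a': 2, 'b': 4, 'd': 5}
`print(original)` → prints {'a': 2, 'b': 4, 'c': 4}
`print(copied)` → prints {'a': 2, 'b': 4, 'd': 5}
`print(aliased)` → prints {'a': 2, 'b': 4, 'c': 4}

Answer:
{'a': 2, 'b': 4, 'c': 4}
{'a': 2, 'b': 4, 'd': 5}
{'a': 2, 'b': 4, 'c': 4}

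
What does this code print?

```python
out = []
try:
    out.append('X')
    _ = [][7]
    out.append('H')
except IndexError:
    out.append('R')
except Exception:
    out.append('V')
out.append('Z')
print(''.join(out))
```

Execution trace: 'X' (try body) → 'R' (except IndexError) → 'Z' (after the try/except). Output: XRZ

Answer: XRZ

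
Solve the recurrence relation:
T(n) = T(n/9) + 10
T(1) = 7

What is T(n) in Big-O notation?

Each step divides n by 9 and adds 10. After log_9(n) steps we reach T(1)=7. So T(n) = 10·log_9(n) + 7 = O(log n).

Answer: O(log n)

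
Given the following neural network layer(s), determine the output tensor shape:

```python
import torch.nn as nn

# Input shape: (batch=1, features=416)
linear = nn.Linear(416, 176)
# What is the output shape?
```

Input: (1, 416) -> Output: (1, 176)

Answer: (1, 176)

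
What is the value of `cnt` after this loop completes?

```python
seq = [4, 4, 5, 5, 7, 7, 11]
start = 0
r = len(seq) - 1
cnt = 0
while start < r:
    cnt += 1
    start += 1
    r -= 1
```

Iterations until pointers meet (list length 7)
`cnt` takes the values: 0 → 1 → 2 → 3

Answer: 3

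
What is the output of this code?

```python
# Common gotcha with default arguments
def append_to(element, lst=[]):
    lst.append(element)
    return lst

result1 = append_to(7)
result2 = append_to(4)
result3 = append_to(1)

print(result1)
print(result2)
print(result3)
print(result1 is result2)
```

Key concept: mutable default argument gotcha.
Step by step:
`result1 = append_to(7)` → result1 = [7]
`result2 = append_to(4)` → result1 = [7, 4] (same object as result2); result2 = [7, 4] (same object as result1)
`result3 = append_to(1)` → result1 = [7, 4, 1] (same object as result2, result3); result2 = [7, 4, 1] (same object as result1, result3); result3 = [7, 4, 1] (same object as result1, result2)
`print(result1)` → prints [7, 4, 1]
`print(result2)` → prints [7, 4, 1]
`print(result3)` → prints [7, 4, 1]
`print(result1 is result2)` → prints True

Answer:
[7, 4, 1]
[7, 4, 1]
[7, 4, 1]
True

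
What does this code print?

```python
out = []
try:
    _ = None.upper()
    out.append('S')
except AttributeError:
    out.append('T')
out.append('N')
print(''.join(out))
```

Execution trace: 'T' (except AttributeError) → 'N' (after the try/except). Output: TN

Answer: TN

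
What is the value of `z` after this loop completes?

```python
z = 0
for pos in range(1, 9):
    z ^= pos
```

XOR of 1 to 8
`z` takes the values: 0 → 1 → 3 → 0 → 4 → 1 → 7 → 0 → 8

Answer: 8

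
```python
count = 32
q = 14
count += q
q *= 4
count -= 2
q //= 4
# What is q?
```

Trace:
`count = 32` → count = 32
`q = 14` → q = 14
`count += q` → count = 46
`q *= 4` → q = 56
`count -= 2` → count = 44
`q //= 4` → q = 14
So q = 14

Answer: 14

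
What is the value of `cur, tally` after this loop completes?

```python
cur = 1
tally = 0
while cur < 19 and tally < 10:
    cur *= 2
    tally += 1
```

Double until >= 19 or 10 iterations
`cur, tally` takes the values: (1, 0) → (2, 0) → (2, 1) → (4, 1) → (4, 2) → (8, 2) → (8, 3) → (16, 3) → (16, 4) → (32, 4) → (32, 5)

Answer: 32, 5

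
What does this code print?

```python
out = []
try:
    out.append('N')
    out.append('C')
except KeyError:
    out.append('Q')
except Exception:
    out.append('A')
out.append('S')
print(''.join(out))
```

Execution trace: 'N' (try body) → 'C' (try body, no exception) → 'S' (after the try/except). Output: NCS

Answer: NCS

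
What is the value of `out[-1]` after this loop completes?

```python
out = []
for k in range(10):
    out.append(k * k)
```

Last element of squares 0 to 9
`out` takes the values: [] → [0] → [0, 1] → [0, 1, 4] → [0, 1, 4, 9] → [0, 1, 4, 9, 16] → [0, 1, 4, 9, 16, 25] → [0, 1, 4, 9, 16, 25, 36] → [0, 1, 4, 9, 16, 25, 36, 49] → [0, 1, 4, 9, 16, 25, 36, 49, 64] → [0, 1, 4, 9, 16, 25, 36, 49, 64, 81]
So `out[-1]` = 81

Answer: 81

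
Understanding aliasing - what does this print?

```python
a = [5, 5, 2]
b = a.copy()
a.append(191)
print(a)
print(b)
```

Key concept: list.copy() creates independent copy.
Step by step:
`a = [5, 5, 2]` → a = [5, 5, 2]
`b = a.copy()` → b = [5, 5, 2]
`a.append(191)` → a = [5, 5, 2, 191]
`print(a)` → prints [5, 5, 2, 191]
`print(b)` → prints [5, 5, 2]

Answer:
[5, 5, 2, 191]
[5, 5, 2]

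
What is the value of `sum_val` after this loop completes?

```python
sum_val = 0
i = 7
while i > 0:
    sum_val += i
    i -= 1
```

Sum 7 down to 1
`sum_val` takes the values: 0 → 7 → 13 → 18 → 22 → 25 → 27 → 28

Answer: 28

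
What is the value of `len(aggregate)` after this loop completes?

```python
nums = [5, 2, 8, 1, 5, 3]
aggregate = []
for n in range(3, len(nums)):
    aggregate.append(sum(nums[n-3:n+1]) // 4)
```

Number of 4-element averages
`aggregate` takes the values: [] → [4] → [4, 4] → [4, 4, 4]
So `len(aggregate)` = 3

Answer: 3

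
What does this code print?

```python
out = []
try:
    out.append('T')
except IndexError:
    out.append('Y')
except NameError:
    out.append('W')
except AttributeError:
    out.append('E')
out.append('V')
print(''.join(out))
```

Execution trace: 'T' (try body, no exception) → 'V' (after the try/except). Output: TV

Answer: TV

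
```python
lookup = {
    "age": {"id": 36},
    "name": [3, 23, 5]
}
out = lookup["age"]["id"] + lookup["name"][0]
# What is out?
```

Trace:
`lookup = { ...` → lookup = {'age': {'id': 36}, 'name': [3, 23, 5]}
`out = lookup["age"]["id"] + lookup["name"][0]` → out = 39
So out = 39

Answer: 39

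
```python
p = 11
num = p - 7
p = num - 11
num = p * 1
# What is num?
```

Trace:
`p = 11` → p = 11
`num = p - 7` → num = 4
`p = num - 11` → p = -7
`num = p * 1` → num = -7
So num = -7

Answer: -7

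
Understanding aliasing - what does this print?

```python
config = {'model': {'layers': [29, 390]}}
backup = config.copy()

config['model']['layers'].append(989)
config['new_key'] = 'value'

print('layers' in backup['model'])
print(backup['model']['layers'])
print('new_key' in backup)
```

Key concept: shallow copy gotcha with nested dict.
Step by step:
`config = {'model': {'layers': [29, 390]}}` → config = {'model': {'layers': [29, 390]}}
`backup = config.copy()` → backup = {'model': {'layers': [29, 390]}}
`config['model']['layers'].append(989)` → config = {'model': {'layers': [29, 390, 989]}}; backup = {'model': {'layers': [29, 390, 989]}}
`config['new_key'] = 'value'` → config = {'model': {'layers': [29, 390, 989]}, 'new_key': 'value'}
`print('layers' in backup['model'])` → prints True
`print(backup['model']['layers'])` → prints [29, 390, 989]
`print('new_key' in backup)` → prints False

Answer:
True
[29, 390, 989]
False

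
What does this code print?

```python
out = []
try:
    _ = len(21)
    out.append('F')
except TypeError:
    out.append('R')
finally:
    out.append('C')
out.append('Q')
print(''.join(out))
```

Execution trace: 'R' (except TypeError) → 'C' (finally) → 'Q' (after the try/except). Output: RCQ

Answer: RCQ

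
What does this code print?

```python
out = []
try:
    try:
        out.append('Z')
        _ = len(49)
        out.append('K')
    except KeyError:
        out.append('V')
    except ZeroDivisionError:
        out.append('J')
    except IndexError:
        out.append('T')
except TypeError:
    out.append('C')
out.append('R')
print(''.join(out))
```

Execution trace: 'Z' (try body) → 'C' (outer except TypeError) → 'R' (after the try/except). Output: ZCR

Answer: ZCR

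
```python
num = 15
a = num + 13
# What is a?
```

Trace:
`num = 15` → num = 15
`a = num + 13` → a = 28
So a = 28

Answer: 28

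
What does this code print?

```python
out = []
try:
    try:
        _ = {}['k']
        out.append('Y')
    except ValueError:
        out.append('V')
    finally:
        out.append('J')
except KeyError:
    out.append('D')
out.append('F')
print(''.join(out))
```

Execution trace: 'J' (finally) → 'D' (outer except KeyError) → 'F' (after the try/except). Output: JDF

Answer: JDF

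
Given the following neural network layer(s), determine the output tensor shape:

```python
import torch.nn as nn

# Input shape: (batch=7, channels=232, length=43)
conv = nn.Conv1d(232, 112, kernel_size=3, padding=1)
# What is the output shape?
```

Input: (7, 232, 43) -> Output: (7, 112, 43)

Answer: (7, 112, 43)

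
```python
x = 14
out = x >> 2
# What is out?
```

Trace:
`x = 14` → x = 14
`out = x >> 2` → out = 3
So out = 3

Answer: 3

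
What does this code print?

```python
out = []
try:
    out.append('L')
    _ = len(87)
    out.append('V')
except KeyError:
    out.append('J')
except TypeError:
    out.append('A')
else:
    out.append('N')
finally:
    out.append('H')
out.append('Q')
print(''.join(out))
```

Execution trace: 'L' (try body) → 'A' (except TypeError) → 'H' (finally) → 'Q' (after the try/except). Output: LAHQ

Answer: LAHQ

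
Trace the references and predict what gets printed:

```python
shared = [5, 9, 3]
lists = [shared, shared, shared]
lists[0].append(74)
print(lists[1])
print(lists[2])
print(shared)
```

Key concept: list of same reference.
Step by step:
`shared = [5, 9, 3]` → shared = [5, 9, 3]
`lists = [shared, shared, shared]` → lists = [[5, 9, 3], [5, 9, 3], [5, 9, 3]]
`lists[0].append(74)` → shared = [5, 9, 3, 74]; lists = [[5, 9, 3, 74], [5, 9, 3, 74], [5, 9, 3, 74]]
`print(lists[1])` → prints [5, 9, 3, 74]
`print(lists[2])` → prints [5, 9, 3, 74]
`print(shared)` → prints [5, 9, 3, 74]

Answer:
[5, 9, 3, 74]
[5, 9, 3, 74]
[5, 9, 3, 74]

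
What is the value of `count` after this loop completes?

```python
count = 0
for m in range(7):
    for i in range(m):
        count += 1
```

Triangle number: 0+1+2+...+6
`count` takes the values: 0 → 1 → 2 → 3 → 4 → 5 → 6 → 7 → 8 → 9 → 10 → 11 → 12 → 13 → 14 → 15 → 16 → 17 → 18 → 19 → 20 → 21

Answer: 21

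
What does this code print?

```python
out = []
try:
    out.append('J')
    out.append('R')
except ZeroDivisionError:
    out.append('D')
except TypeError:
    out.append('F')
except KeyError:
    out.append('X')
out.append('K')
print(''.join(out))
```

Execution trace: 'J' (try body) → 'R' (try body, no exception) → 'K' (after the try/except). Output: JRK

Answer: JRK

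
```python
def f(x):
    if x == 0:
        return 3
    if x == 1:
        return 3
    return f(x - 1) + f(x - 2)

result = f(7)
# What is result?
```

Build up from base cases: f(0)=3, f(1)=3, f(2)=6, f(3)=9, f(4)=15, f(5)=24, f(6)=39, ..., f(7)=63

Answer: 63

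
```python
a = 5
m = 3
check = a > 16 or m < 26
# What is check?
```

Trace:
`a = 5` → a = 5
`m = 3` → m = 3
`check = a > 16 or m < 26` → check = True
So check = True

Answer: True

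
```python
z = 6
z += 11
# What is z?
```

Trace:
`z = 6` → z = 6
`z += 11` → z = 17
So z = 17

Answer: 17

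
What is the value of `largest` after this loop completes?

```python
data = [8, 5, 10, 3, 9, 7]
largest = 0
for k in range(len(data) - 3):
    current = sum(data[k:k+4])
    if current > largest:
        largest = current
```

Max sum of 4-element window in [8, 5, 10, 3, 9, 7]
`largest` takes the values: 0 → 26 → 27 → 29

Answer: 29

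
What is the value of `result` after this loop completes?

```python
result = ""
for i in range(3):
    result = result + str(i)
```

Concatenate digits 0 to 2
`result` takes the values: "" → "0" → "01" → "012"

Answer: "012"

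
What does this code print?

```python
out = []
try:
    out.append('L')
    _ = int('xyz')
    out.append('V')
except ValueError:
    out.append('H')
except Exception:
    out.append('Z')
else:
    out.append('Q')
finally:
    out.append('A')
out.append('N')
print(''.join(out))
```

Execution trace: 'L' (try body) → 'H' (except ValueError) → 'A' (finally) → 'N' (after the try/except). Output: LHAN

Answer: LHAN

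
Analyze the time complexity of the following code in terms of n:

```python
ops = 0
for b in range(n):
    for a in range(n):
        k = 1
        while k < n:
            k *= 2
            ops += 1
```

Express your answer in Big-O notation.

Each loop level contributes: n × n × log n. Multiplying the contributions gives O(n^2 log n).

Answer: O(n^2 log n)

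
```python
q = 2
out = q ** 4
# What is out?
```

Trace:
`q = 2` → q = 2
`out = q ** 4` → out = 16
So out = 16

Answer: 16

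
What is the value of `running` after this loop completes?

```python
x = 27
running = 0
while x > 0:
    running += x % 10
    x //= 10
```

Sum digits of 27
`running` takes the values: 0 → 7 → 9

Answer: 9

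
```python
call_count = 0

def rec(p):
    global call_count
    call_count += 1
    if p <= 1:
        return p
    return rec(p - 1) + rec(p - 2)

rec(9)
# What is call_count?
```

Calls(p) = 1 + Calls(p-1) + Calls(p-2); Calls(0)=Calls(1)=1. For p=9 this gives 109.

Answer: 109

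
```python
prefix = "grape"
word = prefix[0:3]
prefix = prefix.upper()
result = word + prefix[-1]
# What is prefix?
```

Trace:
`prefix = "grape"` → prefix = 'grape'
`word = prefix[0:3]` → word = 'gra'
`prefix = prefix.upper()` → prefix = 'GRAPE'
`result = word + prefix[-1]` → result = 'graE'
So prefix = 'GRAPE'

Answer: 'GRAPE'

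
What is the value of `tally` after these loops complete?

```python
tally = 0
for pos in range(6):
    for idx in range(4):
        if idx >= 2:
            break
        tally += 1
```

Inner breaks at 2, outer runs 6 times
`tally` takes the values: 0 → 1 → 2 → 3 → 4 → 5 → 6 → 7 → 8 → 9 → 10 → 11 → 12

Answer: 12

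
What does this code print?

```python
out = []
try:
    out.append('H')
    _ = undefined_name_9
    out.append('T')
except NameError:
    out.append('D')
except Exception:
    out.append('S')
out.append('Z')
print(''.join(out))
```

Execution trace: 'H' (try body) → 'D' (except NameError) → 'Z' (after the try/except). Output: HDZ

Answer: HDZ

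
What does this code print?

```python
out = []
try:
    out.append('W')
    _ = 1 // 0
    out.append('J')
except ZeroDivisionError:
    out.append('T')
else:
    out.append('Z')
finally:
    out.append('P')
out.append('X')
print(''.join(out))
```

Execution trace: 'W' (try body) → 'T' (except ZeroDivisionError) → 'P' (finally) → 'X' (after the try/except). Output: WTPX

Answer: WTPX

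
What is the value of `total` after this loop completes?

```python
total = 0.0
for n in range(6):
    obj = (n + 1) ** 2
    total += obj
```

Sum of squared losses 1² + 2² + ... + 6²
`total` takes the values: 0.0 → 1.0 → 5.0 → 14.0 → 30.0 → 55.0 → 91.0

Answer: 91.0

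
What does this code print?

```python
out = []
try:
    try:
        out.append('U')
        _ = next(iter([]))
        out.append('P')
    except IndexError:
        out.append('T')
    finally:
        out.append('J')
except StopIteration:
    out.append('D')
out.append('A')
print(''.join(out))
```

Execution trace: 'U' (inner try body) → 'J' (inner finally) → 'D' (outer except StopIteration) → 'A' (after the try/except). Output: UJDA

Answer: UJDA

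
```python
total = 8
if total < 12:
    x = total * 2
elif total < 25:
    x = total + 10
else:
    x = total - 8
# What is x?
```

Trace:
`total = 8` → total = 8
`if total < 12: ...` → total < 12 is True → x = 16
So x = 16

Answer: 16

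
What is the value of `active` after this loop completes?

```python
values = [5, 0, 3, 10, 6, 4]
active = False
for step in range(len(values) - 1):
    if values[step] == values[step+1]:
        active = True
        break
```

Check consecutive duplicates in [5, 0, 3, 10, 6, 4]
`active` takes the values: False

Answer: False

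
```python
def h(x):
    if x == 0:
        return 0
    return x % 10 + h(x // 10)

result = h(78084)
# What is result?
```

Sum of digits of 78084: 4 + 8 + 0 + 8 + 7 = 27

Answer: 27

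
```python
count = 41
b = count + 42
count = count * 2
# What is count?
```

Trace:
`count = 41` → count = 41
`b = count + 42` → b = 83
`count = count * 2` → count = 82
So count = 82

Answer: 82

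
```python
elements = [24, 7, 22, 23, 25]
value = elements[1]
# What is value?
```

Trace:
`elements = [24, 7, 22, 23, 25]` → elements = [24, 7, 22, 23, 25]
`value = elements[1]` → value = 7
So value = 7

Answer: 7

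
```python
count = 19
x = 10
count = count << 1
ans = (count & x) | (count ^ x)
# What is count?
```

Trace:
`count = 19` → count = 19
`x = 10` → x = 10
`count = count << 1` → count = 38
`ans = (count & x) | (count ^ x)` → ans = 46
So count = 38

Answer: 38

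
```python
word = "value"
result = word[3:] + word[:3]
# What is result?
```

Trace:
`word = "value"` → word = 'value'
`result = word[3:] + word[:3]` → result = 'ueval'
So result = 'ueval'

Answer: 'ueval'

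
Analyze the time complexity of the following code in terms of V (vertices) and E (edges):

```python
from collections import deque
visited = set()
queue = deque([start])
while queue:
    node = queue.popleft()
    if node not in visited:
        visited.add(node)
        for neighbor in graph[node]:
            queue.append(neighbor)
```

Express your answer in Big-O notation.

This is Breadth-first search on a graph. Time complexity: O(V + E).

Answer: O(V + E)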